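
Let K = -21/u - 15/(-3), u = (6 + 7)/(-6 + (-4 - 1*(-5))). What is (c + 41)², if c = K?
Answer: 494209/169 ≈ 2924.3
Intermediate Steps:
u = -13/5 (u = 13/(-6 + (-4 + 5)) = 13/(-6 + 1) = 13/(-5) = 13*(-⅕) = -13/5 ≈ -2.6000)
K = 170/13 (K = -21/(-13/5) - 15/(-3) = -21*(-5/13) - 15*(-⅓) = 105/13 + 5 = 170/13 ≈ 13.077)
c = 170/13 ≈ 13.077
(c + 41)² = (170/13 + 41)² = (703/13)² = 494209/169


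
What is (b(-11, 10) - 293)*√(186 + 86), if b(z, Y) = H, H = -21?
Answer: -1256*√17 ≈ -5178.6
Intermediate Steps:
b(z, Y) = -21
(b(-11, 10) - 293)*√(186 + 86) = (-21 - 293)*√(186 + 86) = -1256*√17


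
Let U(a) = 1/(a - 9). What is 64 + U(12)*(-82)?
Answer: 110/3 ≈ 36.667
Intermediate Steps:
U(a) = 1/(-9 + a)
64 + U(12)*(-82) = 64 - 82/(-9 + 12) = 64 - 82/3 = 110/3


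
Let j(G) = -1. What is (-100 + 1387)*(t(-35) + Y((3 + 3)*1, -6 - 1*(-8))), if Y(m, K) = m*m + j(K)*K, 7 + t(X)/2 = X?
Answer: -64350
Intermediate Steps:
t(X) = -14 + 2*X
Y(m, K) = m**2 - K (Y(m, K) = m*m - K = m**2 - K)
(-100 + 1387)*(t(-35) + Y((3 + 3)*1, -6 - 1*(-8))) = (-100 + 1387)*((-14 + 2*(-35)) + (((3 + 3)*1)**2 - (-6 - 1*(-8)))) = 1287*((-14 - 70) + ((6*1)**2 - (-6 + 8))) = 1287*(-84 + (6**2 - 1*2)) = 1287*(-84 + (36 - 2)) = 1287*(-84 + 34) = 1287*(-50) = -64350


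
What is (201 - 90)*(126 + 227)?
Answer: 39183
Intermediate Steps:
(201 - 90)*(126 + 227) = 111*353 = 39183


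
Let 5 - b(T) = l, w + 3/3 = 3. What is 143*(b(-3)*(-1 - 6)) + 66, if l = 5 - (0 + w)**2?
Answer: -3938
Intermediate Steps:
w = 2 (w = -1 + 3 = 2)
l = 1 (l = 5 - (0 + 2)**2 = 5 - 1*2**2 = 5 - 1*4 = 5 - 4 = 1)
b(T) = 4 (b(T) = 5 - 1*1 = 5 - 1 = 4)
143*(b(-3)*(-1 - 6)) + 66 = 143*(4*(-1 - 6)) + 66 = 143*(4*(-7)) + 66 = 143*(-28) + 66 = -4004 + 66 = -3938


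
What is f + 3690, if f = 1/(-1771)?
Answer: 6534989/1771 ≈ 3690.0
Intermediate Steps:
f = -1/1771 ≈ -0.00056465
f + 3690 = -1/1771 + 3690 = 6534989/1771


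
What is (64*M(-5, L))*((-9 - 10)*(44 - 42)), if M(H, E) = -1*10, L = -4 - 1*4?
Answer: 24320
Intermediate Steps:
L = -8 (L = -4 - 4 = -8)
M(H, E) = -10
(64*M(-5, L))*((-9 - 10)*(44 - 42)) = (64*(-10))*((-9 - 10)*(44 - 42)) = -(-12160)*2 = -640*(-38) = 24320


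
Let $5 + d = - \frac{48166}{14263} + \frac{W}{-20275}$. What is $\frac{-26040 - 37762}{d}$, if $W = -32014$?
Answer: $\frac{18450410699650}{1965861593} \approx 9385.4$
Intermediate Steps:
$d = - \frac{1965861593}{289182325}$ ($d = -5 - \left(- \frac{32014}{20275} + \frac{48166}{14263}\right) = -5 - \frac{519949968}{289182325} = - \frac{1965861593}{289182325} \approx -6.798$)
$\frac{-26040 - 37762}{d} = \frac{-26040 - 37762}{- \frac{1965861593}{289182325}} = \left(-26040 - 37762\right) \left(- \frac{289182325}{1965861593}\right) = \left(-63802\right) \left(- \frac{289182325}{1965861593}\right) = \frac{18450410699650}{1965861593}$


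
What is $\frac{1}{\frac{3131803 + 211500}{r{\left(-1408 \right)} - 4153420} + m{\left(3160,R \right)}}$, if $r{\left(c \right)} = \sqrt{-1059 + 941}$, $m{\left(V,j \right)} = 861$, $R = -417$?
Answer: $\frac{14839136775155738}{12764551973212710367} + \frac{3343303 i \sqrt{118}}{12764551973212710367} \approx 0.0011625 + 2.8452 \cdot 10^{-12} i$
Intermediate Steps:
$r{\left(c \right)} = i \sqrt{118}$ ($r{\left(c \right)} = \sqrt{-118} = i \sqrt{118}$)
$\frac{1}{\frac{3131803 + 211500}{r{\left(-1408 \right)} - 4153420} + m{\left(3160,R \right)}} = \frac{1}{\frac{3131803 + 211500}{i \sqrt{118} - 4153420} + 861} = \frac{1}{\frac{3343303}{-4153420 + i \sqrt{118}} + 861} = \frac{1}{861 + \frac{3343303}{-4153420 + i \sqrt{118}}}$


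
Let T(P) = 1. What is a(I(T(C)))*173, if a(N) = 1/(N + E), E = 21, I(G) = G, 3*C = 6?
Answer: 173/22 ≈ 7.8636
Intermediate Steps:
C = 2 (C = (⅓)*6 = 2)
a(N) = 1/(21 + N) (a(N) = 1/(N + 21) = 1/(21 + N))
a(I(T(C)))*173 = 173/(21 + 1) = 173/22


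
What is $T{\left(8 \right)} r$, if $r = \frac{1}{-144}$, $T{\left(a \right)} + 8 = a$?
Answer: $0$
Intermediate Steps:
$T{\left(a \right)} = -8 + a$
$r = - \frac{1}{144} \approx -0.0069444$
$T{\left(8 \right)} r = \left(-8 + 8\right) \left(- \frac{1}{144}\right) = 0 \left(- \frac{1}{144}\right) = 0$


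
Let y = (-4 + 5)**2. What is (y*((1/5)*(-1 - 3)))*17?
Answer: -68/5 ≈ -13.600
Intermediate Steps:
y = 1 (y = 1**2 = 1)
(y*((1/5)*(-1 - 3)))*17 = (1*((1/5)*(-1 - 3)))*17 = (1*((1*(1/5))*(-4)))*17 = (1*((1/5)*(-4)))*17 = (1*(-4/5))*17 = -4/5*17 = -68/5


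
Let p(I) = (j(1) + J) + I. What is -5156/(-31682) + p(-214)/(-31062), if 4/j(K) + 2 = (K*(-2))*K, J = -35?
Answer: 1355453/7936341 ≈ 0.17079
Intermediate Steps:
j(K) = 4/(-2 - 2*K**2) (j(K) = 4/(-2 + (K*(-2))*K) = 4/(-2 + (-2*K)*K) = 4/(-2 - 2*K**2))
p(I) = -36 + I (p(I) = (-2/(1 + 1**2) - 35) + I = (-2/(1 + 1) - 35) + I = (-2/2 - 35) + I = (-2*1/2 - 35) + I = (-1 - 35) + I = -36 + I)
-5156/(-31682) + p(-214)/(-31062) = -5156/(-31682) + (-36 - 214)/(-31062) = -5156*(-1/31682) - 250*(-1/31062) = 2578/15841 + 125/15531 = 1355453/7936341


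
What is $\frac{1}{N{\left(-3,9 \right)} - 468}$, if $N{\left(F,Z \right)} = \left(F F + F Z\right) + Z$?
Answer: $- \frac{1}{477} \approx -0.0020964$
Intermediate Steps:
$N{\left(F,Z \right)} = Z + F^{2} + F Z$ ($N{\left(F,Z \right)} = \left(F^{2} + F Z\right) + Z = Z + F^{2} + F Z$)
$\frac{1}{N{\left(-3,9 \right)} - 468} = \frac{1}{\left(9 + \left(-3\right)^{2} - 27\right) - 468} = \frac{1}{\left(9 + 9 - 27\right) - 468} = \frac{1}{-9 - 468} = \frac{1}{-477} = - \frac{1}{477}$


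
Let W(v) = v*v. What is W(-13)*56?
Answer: 9464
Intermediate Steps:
W(v) = v**2
W(-13)*56 = (-13)**2*56 = 169*56 = 9464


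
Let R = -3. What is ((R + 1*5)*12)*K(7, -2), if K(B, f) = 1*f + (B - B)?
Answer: -48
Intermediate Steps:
K(B, f) = f (K(B, f) = f + 0 = f)
((R + 1*5)*12)*K(7, -2) = ((-3 + 1*5)*12)*(-2) = ((-3 + 5)*12)*(-2) = (2*12)*(-2) = 24*(-2) = -48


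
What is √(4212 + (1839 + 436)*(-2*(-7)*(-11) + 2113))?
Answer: √4460937 ≈ 2112.1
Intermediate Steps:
√(4212 + (1839 + 436)*(-2*(-7)*(-11) + 2113)) = √(4212 + 2275*(14*(-11) + 2113)) = √(4212 + 2275*(-154 + 2113)) = √(4212 + 2275*1959) = √(4212 + 4456725) = √4460937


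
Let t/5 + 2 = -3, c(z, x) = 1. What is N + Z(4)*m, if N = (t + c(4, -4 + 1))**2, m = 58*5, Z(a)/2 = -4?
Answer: -1744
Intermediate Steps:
Z(a) = -8 (Z(a) = 2*(-4) = -8)
t = -25 (t = -10 + 5*(-3) = -10 - 15 = -25)
m = 290
N = 576 (N = (-25 + 1)**2 = (-24)**2 = 576)
N + Z(4)*m = 576 - 8*290 = 576 - 2320 = -1744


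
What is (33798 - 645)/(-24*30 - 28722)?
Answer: -11051/9814 ≈ -1.1260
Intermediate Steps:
(33798 - 645)/(-24*30 - 28722) = 33153/(-720 - 28722) = 33153/(-29442) = 33153*(-1/29442) = -11051/9814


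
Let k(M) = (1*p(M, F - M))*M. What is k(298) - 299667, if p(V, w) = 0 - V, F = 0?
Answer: -388471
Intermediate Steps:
p(V, w) = -V
k(M) = -M² (k(M) = (1*(-M))*M = (-M)*M = -M²)
k(298) - 299667 = -1*298² - 299667 = -1*88804 - 299667 = -88804 - 299667 = -388471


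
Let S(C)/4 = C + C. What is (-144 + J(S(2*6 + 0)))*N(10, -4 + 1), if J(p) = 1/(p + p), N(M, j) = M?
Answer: -138235/96 ≈ -1439.9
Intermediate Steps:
S(C) = 8*C (S(C) = 4*(C + C) = 4*(2*C) = 8*C)
J(p) = 1/(2*p)
(-144 + J(S(2*6 + 0)))*N(10, -4 + 1) = (-144 + 1/(2*((8*(2*6 + 0)))))*10 = (-144 + 1/(2*((8*(12 + 0)))))*10 = (-144 + 1/(2*((8*12))))*10 = (-144 + (½)/96)*10 = (-144 + (½)*(1/96))*10 = (-144 + 1/192)*10 = -27647/192*10 = -138235/96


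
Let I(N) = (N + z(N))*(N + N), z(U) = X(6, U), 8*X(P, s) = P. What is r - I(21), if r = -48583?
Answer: -98993/2 ≈ -49497.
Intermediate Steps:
X(P, s) = P/8
z(U) = ¾ (z(U) = (⅛)*6 = ¾)
I(N) = 2*N*(¾ + N) (I(N) = (N + ¾)*(N + N) = (¾ + N)*(2*N) = 2*N*(¾ + N))
r - I(21) = -48583 - 21*(3 + 4*21)/2 = -48583 - 21*(3 + 84)/2 = -48583 - 21*87/2 = -48583 - 1*1827/2 = -48583 - 1827/2 = -98993/2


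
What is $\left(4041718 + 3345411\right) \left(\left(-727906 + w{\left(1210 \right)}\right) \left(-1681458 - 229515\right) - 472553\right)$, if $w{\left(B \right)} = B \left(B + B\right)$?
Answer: $-31060682718742926335$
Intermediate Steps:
$w{\left(B \right)} = 2 B^{2}$ ($w{\left(B \right)} = B 2 B = 2 B^{2}$)
$\left(4041718 + 3345411\right) \left(\left(-727906 + w{\left(1210 \right)}\right) \left(-1681458 - 229515\right) - 472553\right) = \left(4041718 + 3345411\right) \left(\left(-727906 + 2 \cdot 1210^{2}\right) \left(-1681458 - 229515\right) - 472553\right) = 7387129 \left(\left(-727906 + 2 \cdot 1464100\right) \left(-1910973\right) - 472553\right) = 7387129 \left(\left(-727906 + 2928200\right) \left(-1910973\right) - 472553\right) = 7387129 \left(2200294 \left(-1910973\right) - 472553\right) = 7387129 \left(-4204702426062 - 472553\right) = 7387129 \left(-4204702898615\right) = -31060682718742926335$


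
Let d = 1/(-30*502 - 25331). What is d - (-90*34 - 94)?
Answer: 127393213/40391 ≈ 3154.0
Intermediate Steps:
d = -1/40391 (d = 1/(-15060 - 25331) = 1/(-40391) = -1/40391 ≈ -2.4758e-5)
d - (-90*34 - 94) = -1/40391 - (-90*34 - 94) = -1/40391 - (-3060 - 94) = -1/40391 - 1*(-3154) = -1/40391 + 3154 = 127393213/40391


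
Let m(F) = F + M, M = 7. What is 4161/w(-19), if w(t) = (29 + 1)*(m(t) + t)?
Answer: -1387/310 ≈ -4.4742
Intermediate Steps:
m(F) = 7 + F (m(F) = F + 7 = 7 + F)
w(t) = 210 + 60*t (w(t) = (29 + 1)*((7 + t) + t) = 30*(7 + 2*t) = 210 + 60*t)
4161/w(-19) = 4161/(210 + 60*(-19)) = 4161/(210 - 1140) = 4161/(-930) = 4161*(-1/930) = -1387/310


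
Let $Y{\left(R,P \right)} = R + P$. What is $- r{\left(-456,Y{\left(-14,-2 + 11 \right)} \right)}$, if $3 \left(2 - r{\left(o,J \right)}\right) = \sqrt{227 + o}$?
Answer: $-2 + \frac{i \sqrt{229}}{3} \approx -2.0 + 5.0443 i$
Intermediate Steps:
$Y{\left(R,P \right)} = P + R$
$r{\left(o,J \right)} = 2 - \frac{\sqrt{227 + o}}{3}$
$- r{\left(-456,Y{\left(-14,-2 + 11 \right)} \right)} = - (2 - \frac{\sqrt{227 - 456}}{3}) = - (2 - \frac{\sqrt{-229}}{3}) = - (2 - \frac{i \sqrt{229}}{3}) = -2 + \frac{i \sqrt{229}}{3}$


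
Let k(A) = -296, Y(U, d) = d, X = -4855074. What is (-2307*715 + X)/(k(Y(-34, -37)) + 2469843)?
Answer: -6504579/2469547 ≈ -2.6339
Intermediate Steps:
(-2307*715 + X)/(k(Y(-34, -37)) + 2469843) = (-2307*715 - 4855074)/(-296 + 2469843) = (-1649505 - 4855074)/2469547 = -6504579*1/2469547 = -6504579/2469547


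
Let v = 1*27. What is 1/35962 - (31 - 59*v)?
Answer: 56172645/35962 ≈ 1562.0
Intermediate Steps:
v = 27
1/35962 - (31 - 59*v) = 1/35962 - (31 - 59*27) = 1/35962 - (31 - 1593) = 1/35962 - 1*(-1562) = 1/35962 + 1562 = 56172645/35962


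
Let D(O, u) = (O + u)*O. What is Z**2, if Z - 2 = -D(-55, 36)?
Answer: 1087849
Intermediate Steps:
D(O, u) = O*(O + u)
Z = -1043 (Z = 2 - (-55)*(-55 + 36) = 2 - (-55)*(-19) = 2 - 1*1045 = 2 - 1045 = -1043)
Z**2 = (-1043)**2 = 1087849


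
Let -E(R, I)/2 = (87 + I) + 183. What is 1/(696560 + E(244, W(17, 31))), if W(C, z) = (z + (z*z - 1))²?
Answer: -1/1268142 ≈ -7.8856e-7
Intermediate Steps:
W(C, z) = (-1 + z + z²)² (W(C, z) = (z + (z² - 1))² = (z + (-1 + z²))² = (-1 + z + z²)²)
E(R, I) = -540 - 2*I (E(R, I) = -2*((87 + I) + 183) = -2*(270 + I) = -540 - 2*I)
1/(696560 + E(244, W(17, 31))) = 1/(696560 + (-540 - 2*(-1 + 31 + 31²)²)) = 1/(696560 + (-540 - 2*(-1 + 31 + 961)²)) = 1/(696560 + (-540 - 2*991²)) = 1/(696560 + (-540 - 2*982081)) = 1/(696560 + (-540 - 1964162)) = 1/(696560 - 1964702) = 1/(-1268142) = -1/1268142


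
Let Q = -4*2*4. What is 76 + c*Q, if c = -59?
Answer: 1964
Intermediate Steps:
Q = -32 (Q = -8*4 = -32)
76 + c*Q = 76 - 59*(-32) = 76 + 1888 = 1964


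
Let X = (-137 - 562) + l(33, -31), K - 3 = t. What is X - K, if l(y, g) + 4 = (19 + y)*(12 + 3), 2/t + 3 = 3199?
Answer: 118251/1598 ≈ 73.999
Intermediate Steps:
t = 1/1598 (t = 2/(-3 + 3199) = 2/3196 = 2*(1/3196) = 1/1598 ≈ 0.00062578)
l(y, g) = 281 + 15*y (l(y, g) = -4 + (19 + y)*(12 + 3) = -4 + (19 + y)*15 = -4 + (285 + 15*y) = 281 + 15*y)
K = 4795/1598 (K = 3 + 1/1598 = 4795/1598 ≈ 3.0006)
X = 77 (X = (-137 - 562) + (281 + 15*33) = -699 + (281 + 495) = -699 + 776 = 77)
X - K = 77 - 1*4795/1598 = 77 - 4795/1598 = 118251/1598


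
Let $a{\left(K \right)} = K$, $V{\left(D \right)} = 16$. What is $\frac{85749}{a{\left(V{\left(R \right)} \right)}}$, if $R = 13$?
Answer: $\frac{85749}{16} \approx 5359.3$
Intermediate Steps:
$\frac{85749}{a{\left(V{\left(R \right)} \right)}} = \frac{85749}{16}$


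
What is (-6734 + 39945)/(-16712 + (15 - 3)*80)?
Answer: -33211/15752 ≈ -2.1084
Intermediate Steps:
(-6734 + 39945)/(-16712 + (15 - 3)*80) = 33211/(-16712 + 12*80) = 33211/(-16712 + 960) = 33211/(-15752) = 33211*(-1/15752) = -33211/15752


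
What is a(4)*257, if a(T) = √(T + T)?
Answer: 514*√2 ≈ 726.91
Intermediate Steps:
a(T) = √2*√T (a(T) = √(2*T) = √2*√T)
a(4)*257 = (√2*√4)*257 = (√2*2)*257 = (2*√2)*257 = 514*√2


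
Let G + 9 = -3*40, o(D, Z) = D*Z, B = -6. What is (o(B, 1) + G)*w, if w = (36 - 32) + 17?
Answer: -2835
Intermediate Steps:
w = 21 (w = 4 + 17 = 21)
G = -129 (G = -9 - 3*40 = -9 - 120 = -129)
(o(B, 1) + G)*w = (-6*1 - 129)*21 = (-6 - 129)*21 = -135*21 = -2835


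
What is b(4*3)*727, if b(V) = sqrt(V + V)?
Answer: 1454*sqrt(6) ≈ 3561.6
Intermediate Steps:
b(V) = sqrt(2)*sqrt(V) (b(V) = sqrt(2*V) = sqrt(2)*sqrt(V))
b(4*3)*727 = (sqrt(2)*sqrt(4*3))*727 = (sqrt(2)*sqrt(12))*727 = (sqrt(2)*(2*sqrt(3)))*727 = (2*sqrt(6))*727 = 1454*sqrt(6)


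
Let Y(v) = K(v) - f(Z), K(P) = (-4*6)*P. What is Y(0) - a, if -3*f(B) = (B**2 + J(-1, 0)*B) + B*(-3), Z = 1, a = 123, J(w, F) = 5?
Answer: -122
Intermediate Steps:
K(P) = -24*P
f(B) = -2*B/3 - B**2/3 (f(B) = -((B**2 + 5*B) + B*(-3))/3 = -((B**2 + 5*B) - 3*B)/3 = -(B**2 + 2*B)/3 = -2*B/3 - B**2/3)
Y(v) = 1 - 24*v (Y(v) = -24*v - (-1)*(2 + 1)/3 = -24*v - (-1)*3/3 = -24*v - 1*(-1) = -24*v + 1 = 1 - 24*v)
Y(0) - a = (1 - 24*0) - 1*123 = (1 + 0) - 123 = 1 - 123 = -122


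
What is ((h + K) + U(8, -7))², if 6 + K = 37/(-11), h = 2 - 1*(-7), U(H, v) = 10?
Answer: 11236/121 ≈ 92.859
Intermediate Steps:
h = 9 (h = 2 + 7 = 9)
K = -103/11 (K = -6 + 37/(-11) = -6 + 37*(-1/11) = -6 - 37/11 = -103/11 ≈ -9.3636)
((h + K) + U(8, -7))² = ((9 - 103/11) + 10)² = (-4/11 + 10)² = (106/11)² = 11236/121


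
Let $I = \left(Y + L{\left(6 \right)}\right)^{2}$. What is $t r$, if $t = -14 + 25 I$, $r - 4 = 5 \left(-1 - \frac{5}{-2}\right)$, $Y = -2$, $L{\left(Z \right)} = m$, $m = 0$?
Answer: $989$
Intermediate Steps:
$L{\left(Z \right)} = 0$
$I = 4$ ($I = \left(-2 + 0\right)^{2} = \left(-2\right)^{2} = 4$)
$r = \frac{23}{2}$ ($r = 4 + 5 \left(-1 - \frac{5}{-2}\right) = 4 + 5 \left(-1 - - \frac{5}{2}\right) = 4 + 5 \left(-1 + \frac{5}{2}\right) = 4 + 5 \cdot \frac{3}{2} = 4 + \frac{15}{2} = \frac{23}{2} \approx 11.5$)
$t = 86$ ($t = -14 + 25 \cdot 4 = -14 + 100 = 86$)
$t r = 86 \cdot \frac{23}{2} = 989$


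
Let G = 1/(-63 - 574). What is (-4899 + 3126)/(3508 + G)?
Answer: -376467/744865 ≈ -0.50542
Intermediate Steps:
G = -1/637 (G = 1/(-637) = -1/637 ≈ -0.0015699)
(-4899 + 3126)/(3508 + G) = (-4899 + 3126)/(3508 - 1/637) = -1773/2234595/637 = -1773*637/2234595 = -376467/744865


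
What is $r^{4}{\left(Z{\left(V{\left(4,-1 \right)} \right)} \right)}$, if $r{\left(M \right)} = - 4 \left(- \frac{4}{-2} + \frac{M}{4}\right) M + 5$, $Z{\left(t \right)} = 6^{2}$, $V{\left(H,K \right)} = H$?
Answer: $6216250684081$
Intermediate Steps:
$Z{\left(t \right)} = 36$
$r{\left(M \right)} = 5 + M \left(-8 - M\right)$ ($r{\left(M \right)} = - 4 \left(\left(-4\right) \left(- \frac{1}{2}\right) + M \frac{1}{4}\right) M + 5 = - 4 \left(2 + \frac{M}{4}\right) M + 5 = \left(-8 - M\right) M + 5 = M \left(-8 - M\right) + 5 = 5 + M \left(-8 - M\right)$)
$r^{4}{\left(Z{\left(V{\left(4,-1 \right)} \right)} \right)} = \left(5 - 36^{2} - 288\right)^{4} = \left(5 - 1296 - 288\right)^{4} = \left(-1579\right)^{4} = 6216250684081$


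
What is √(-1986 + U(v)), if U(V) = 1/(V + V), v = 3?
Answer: I*√71490/6 ≈ 44.563*I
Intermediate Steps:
U(V) = 1/(2*V)
√(-1986 + U(v)) = √(-1986 + (½)/3) = √(-1986 + (½)*(⅓)) = √(-1986 + ⅙) = √(-11915/6) = I*√71490/6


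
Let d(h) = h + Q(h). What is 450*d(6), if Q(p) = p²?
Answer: 18900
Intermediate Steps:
d(h) = h + h²
450*d(6) = 450*(6*(1 + 6)) = 450*(6*7) = 450*42 = 18900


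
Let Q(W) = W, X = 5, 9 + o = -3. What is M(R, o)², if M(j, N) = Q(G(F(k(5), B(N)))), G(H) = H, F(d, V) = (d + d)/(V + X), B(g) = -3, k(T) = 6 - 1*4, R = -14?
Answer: 4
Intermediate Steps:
o = -12 (o = -9 - 3 = -12)
k(T) = 2 (k(T) = 6 - 4 = 2)
F(d, V) = 2*d/(5 + V) (F(d, V) = (d + d)/(V + 5) = (2*d)/(5 + V) = 2*d/(5 + V))
M(j, N) = 2 (M(j, N) = 2*2/(5 - 3) = 2*2/2 = 2*2*(½) = 2)
M(R, o)² = 2² = 4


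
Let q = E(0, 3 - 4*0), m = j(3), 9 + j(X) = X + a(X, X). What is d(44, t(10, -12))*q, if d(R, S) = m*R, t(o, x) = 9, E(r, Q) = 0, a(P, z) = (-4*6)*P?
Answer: 0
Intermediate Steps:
a(P, z) = -24*P
j(X) = -9 - 23*X (j(X) = -9 + (X - 24*X) = -9 - 23*X)
m = -78 (m = -9 - 23*3 = -9 - 69 = -78)
q = 0
d(R, S) = -78*R
d(44, t(10, -12))*q = -78*44*0 = -3432*0 = 0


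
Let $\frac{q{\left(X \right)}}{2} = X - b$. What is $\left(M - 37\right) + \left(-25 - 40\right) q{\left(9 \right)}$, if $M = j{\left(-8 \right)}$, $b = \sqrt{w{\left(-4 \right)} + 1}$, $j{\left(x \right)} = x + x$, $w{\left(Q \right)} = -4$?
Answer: $-1223 + 130 i \sqrt{3} \approx -1223.0 + 225.17 i$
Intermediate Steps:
$j{\left(x \right)} = 2 x$
$b = i \sqrt{3}$ ($b = \sqrt{-4 + 1} = \sqrt{-3} = i \sqrt{3} \approx 1.732 i$)
$q{\left(X \right)} = 2 X - 2 i \sqrt{3}$ ($q{\left(X \right)} = 2 \left(X - i \sqrt{3}\right) = 2 X - 2 i \sqrt{3}$)
$M = -16$ ($M = 2 \left(-8\right) = -16$)
$\left(M - 37\right) + \left(-25 - 40\right) q{\left(9 \right)} = \left(-16 - 37\right) + \left(-25 - 40\right) \left(2 \cdot 9 - 2 i \sqrt{3}\right) = \left(-16 + \left(-38 + 1\right)\right) - 65 \left(18 - 2 i \sqrt{3}\right) = \left(-16 - 37\right) - \left(1170 - 130 i \sqrt{3}\right) = -53 - \left(1170 - 130 i \sqrt{3}\right) = -1223 + 130 i \sqrt{3}$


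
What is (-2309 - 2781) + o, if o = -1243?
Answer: -6333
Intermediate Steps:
(-2309 - 2781) + o = (-2309 - 2781) - 1243 = -5090 - 1243 = -6333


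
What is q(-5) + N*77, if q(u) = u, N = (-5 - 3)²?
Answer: 4923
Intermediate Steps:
N = 64 (N = (-8)² = 64)
q(-5) + N*77 = -5 + 64*77 = -5 + 4928 = 4923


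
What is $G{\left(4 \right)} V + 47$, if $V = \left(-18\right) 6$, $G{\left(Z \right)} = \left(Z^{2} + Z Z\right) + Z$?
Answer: $-3841$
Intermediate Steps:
$G{\left(Z \right)} = Z + 2 Z^{2}$ ($G{\left(Z \right)} = \left(Z^{2} + Z^{2}\right) + Z = 2 Z^{2} + Z = Z + 2 Z^{2}$)
$V = -108$
$G{\left(4 \right)} V + 47 = 4 \left(1 + 2 \cdot 4\right) \left(-108\right) + 47 = 4 \left(1 + 8\right) \left(-108\right) + 47 = 4 \cdot 9 \left(-108\right) + 47 = 36 \left(-108\right) + 47 = -3888 + 47 = -3841$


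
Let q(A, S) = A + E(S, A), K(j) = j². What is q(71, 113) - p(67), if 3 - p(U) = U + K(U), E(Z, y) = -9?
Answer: 4615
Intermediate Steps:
q(A, S) = -9 + A (q(A, S) = A - 9 = -9 + A)
p(U) = 3 - U - U² (p(U) = 3 - (U + U²) = 3 + (-U - U²) = 3 - U - U²)
q(71, 113) - p(67) = (-9 + 71) - (3 - 1*67 - 1*67²) = 62 - (3 - 67 - 1*4489) = 62 - (3 - 67 - 4489) = 62 - 1*(-4553) = 62 + 4553 = 4615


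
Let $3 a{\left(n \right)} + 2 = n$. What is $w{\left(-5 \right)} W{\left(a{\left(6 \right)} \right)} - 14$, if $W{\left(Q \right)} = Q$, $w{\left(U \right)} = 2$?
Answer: $- \frac{34}{3} \approx -11.333$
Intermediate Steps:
$a{\left(n \right)} = - \frac{2}{3} + \frac{n}{3}$
$w{\left(-5 \right)} W{\left(a{\left(6 \right)} \right)} - 14 = 2 \left(- \frac{2}{3} + \frac{1}{3} \cdot 6\right) - 14 = 2 \left(- \frac{2}{3} + 2\right) - 14 = 2 \cdot \frac{4}{3} - 14 = \frac{8}{3} - 14 = - \frac{34}{3}$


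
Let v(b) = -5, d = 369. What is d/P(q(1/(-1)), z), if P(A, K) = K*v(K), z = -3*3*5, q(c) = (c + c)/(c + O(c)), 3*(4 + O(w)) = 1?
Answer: 41/25 ≈ 1.6400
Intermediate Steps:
O(w) = -11/3 (O(w) = -4 + (⅓)*1 = -4 + ⅓ = -11/3)
q(c) = 2*c/(-11/3 + c) (q(c) = (c + c)/(c - 11/3) = (2*c)/(-11/3 + c) = 2*c/(-11/3 + c))
z = -45 (z = -9*5 = -45)
P(A, K) = -5*K (P(A, K) = K*(-5) = -5*K)
d/P(q(1/(-1)), z) = 369/((-5*(-45))) = 369/225 = 369*(1/225) = 41/25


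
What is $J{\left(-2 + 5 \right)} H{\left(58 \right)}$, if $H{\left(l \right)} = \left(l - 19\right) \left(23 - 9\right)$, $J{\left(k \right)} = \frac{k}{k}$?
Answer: $546$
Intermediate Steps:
$J{\left(k \right)} = 1$
$H{\left(l \right)} = -266 + 14 l$ ($H{\left(l \right)} = \left(-19 + l\right) 14 = -266 + 14 l$)
$J{\left(-2 + 5 \right)} H{\left(58 \right)} = 1 \left(-266 + 14 \cdot 58\right) = 1 \left(-266 + 812\right) = 1 \cdot 546 = 546$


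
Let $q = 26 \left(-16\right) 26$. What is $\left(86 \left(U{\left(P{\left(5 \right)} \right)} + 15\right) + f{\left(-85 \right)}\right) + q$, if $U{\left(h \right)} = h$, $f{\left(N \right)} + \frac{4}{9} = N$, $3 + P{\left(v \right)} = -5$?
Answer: $- \frac{92695}{9} \approx -10299.0$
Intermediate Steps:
$P{\left(v \right)} = -8$ ($P{\left(v \right)} = -3 - 5 = -8$)
$f{\left(N \right)} = - \frac{4}{9} + N$
$q = -10816$ ($q = \left(-416\right) 26 = -10816$)
$\left(86 \left(U{\left(P{\left(5 \right)} \right)} + 15\right) + f{\left(-85 \right)}\right) + q = \left(86 \left(-8 + 15\right) - \frac{769}{9}\right) - 10816 = \left(86 \cdot 7 - \frac{769}{9}\right) - 10816 = \left(602 - \frac{769}{9}\right) - 10816 = \frac{4649}{9} - 10816 = - \frac{92695}{9}$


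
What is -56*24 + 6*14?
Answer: -1260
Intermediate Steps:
-56*24 + 6*14 = -1344 + 84 = -1260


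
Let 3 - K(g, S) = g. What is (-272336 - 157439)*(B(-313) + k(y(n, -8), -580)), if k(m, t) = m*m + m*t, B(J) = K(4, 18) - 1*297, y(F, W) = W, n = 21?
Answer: -1893588650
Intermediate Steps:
K(g, S) = 3 - g
B(J) = -298 (B(J) = (3 - 1*4) - 1*297 = (3 - 4) - 297 = -1 - 297 = -298)
k(m, t) = m**2 + m*t
(-272336 - 157439)*(B(-313) + k(y(n, -8), -580)) = (-272336 - 157439)*(-298 - 8*(-8 - 580)) = -429775*(-298 - 8*(-588)) = -429775*(-298 + 4704) = -429775*4406 = -1893588650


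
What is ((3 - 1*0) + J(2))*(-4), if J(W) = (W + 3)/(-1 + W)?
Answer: -32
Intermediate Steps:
J(W) = (3 + W)/(-1 + W)
((3 - 1*0) + J(2))*(-4) = ((3 - 1*0) + (3 + 2)/(-1 + 2))*(-4) = ((3 + 0) + 5/1)*(-4) = (3 + 1*5)*(-4) = (3 + 5)*(-4) = 8*(-4) = -32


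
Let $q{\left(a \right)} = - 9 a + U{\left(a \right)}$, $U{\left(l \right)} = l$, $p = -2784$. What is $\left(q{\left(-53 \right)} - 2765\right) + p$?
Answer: $-5125$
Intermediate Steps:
$q{\left(a \right)} = - 8 a$ ($q{\left(a \right)} = - 9 a + a = - 8 a$)
$\left(q{\left(-53 \right)} - 2765\right) + p = \left(\left(-8\right) \left(-53\right) - 2765\right) - 2784 = \left(424 - 2765\right) - 2784 = -2341 - 2784 = -5125$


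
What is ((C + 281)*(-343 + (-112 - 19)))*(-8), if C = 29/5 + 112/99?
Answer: 180152864/165 ≈ 1.0918e+6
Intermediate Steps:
C = 3431/495 (C = 29*(⅕) + 112*(1/99) = 29/5 + 112/99 = 3431/495 ≈ 6.9313)
((C + 281)*(-343 + (-112 - 19)))*(-8) = ((3431/495 + 281)*(-343 + (-112 - 19)))*(-8) = (142526*(-343 - 131)/495)*(-8) = ((142526/495)*(-474))*(-8) = -22519108/165*(-8) = 180152864/165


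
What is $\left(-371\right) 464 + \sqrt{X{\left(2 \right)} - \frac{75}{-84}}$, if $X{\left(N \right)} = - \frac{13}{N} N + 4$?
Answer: $-172144 + \frac{i \sqrt{1589}}{14} \approx -1.7214 \cdot 10^{5} + 2.8473 i$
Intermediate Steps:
$X{\left(N \right)} = -9$ ($X{\left(N \right)} = -13 + 4 = -9$)
$\left(-371\right) 464 + \sqrt{X{\left(2 \right)} - \frac{75}{-84}} = \left(-371\right) 464 + \sqrt{-9 - \frac{75}{-84}} = -172144 + \sqrt{-9 - - \frac{25}{28}} = -172144 + \sqrt{-9 + \frac{25}{28}} = -172144 + \sqrt{- \frac{227}{28}} = -172144 + \frac{i \sqrt{1589}}{14}$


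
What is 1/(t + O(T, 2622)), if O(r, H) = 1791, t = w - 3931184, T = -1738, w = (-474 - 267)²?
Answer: -1/3380312 ≈ -2.9583e-7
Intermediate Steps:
w = 549081 (w = (-741)² = 549081)
t = -3382103 (t = 549081 - 3931184 = -3382103)
1/(t + O(T, 2622)) = 1/(-3382103 + 1791) = 1/(-3380312) = -1/3380312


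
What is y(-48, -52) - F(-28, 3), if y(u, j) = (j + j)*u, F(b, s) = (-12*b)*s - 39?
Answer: 4023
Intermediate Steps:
F(b, s) = -39 - 12*b*s (F(b, s) = -12*b*s - 39 = -39 - 12*b*s)
y(u, j) = 2*j*u (y(u, j) = (2*j)*u = 2*j*u)
y(-48, -52) - F(-28, 3) = 2*(-52)*(-48) - (-39 - 12*(-28)*3) = 4992 - (-39 + 1008) = 4992 - 1*969 = 4992 - 969 = 4023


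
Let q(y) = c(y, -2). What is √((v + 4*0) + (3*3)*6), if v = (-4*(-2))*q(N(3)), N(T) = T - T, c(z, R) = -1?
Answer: √46 ≈ 6.7823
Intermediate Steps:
N(T) = 0
q(y) = -1
v = -8 (v = -4*(-2)*(-1) = 8*(-1) = -8)
√((v + 4*0) + (3*3)*6) = √((-8 + 4*0) + (3*3)*6) = √((-8 + 0) + 9*6) = √(-8 + 54) = √46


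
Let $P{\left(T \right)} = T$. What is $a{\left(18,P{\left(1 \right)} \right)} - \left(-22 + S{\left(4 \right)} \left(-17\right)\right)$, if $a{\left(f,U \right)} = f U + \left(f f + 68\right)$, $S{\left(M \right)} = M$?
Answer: $500$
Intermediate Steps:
$a{\left(f,U \right)} = 68 + f^{2} + U f$ ($a{\left(f,U \right)} = U f + \left(f^{2} + 68\right) = U f + \left(68 + f^{2}\right) = 68 + f^{2} + U f$)
$a{\left(18,P{\left(1 \right)} \right)} - \left(-22 + S{\left(4 \right)} \left(-17\right)\right) = \left(68 + 18^{2} + 1 \cdot 18\right) - \left(-22 + 4 \left(-17\right)\right) = \left(68 + 324 + 18\right) - \left(-22 - 68\right) = 410 - -90 = 410 + 90 = 500$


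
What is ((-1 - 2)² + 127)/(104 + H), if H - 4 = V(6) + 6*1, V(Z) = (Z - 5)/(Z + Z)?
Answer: 1632/1369 ≈ 1.1921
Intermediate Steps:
V(Z) = (-5 + Z)/(2*Z) (V(Z) = (-5 + Z)/((2*Z)) = (-5 + Z)*(1/(2*Z)) = (-5 + Z)/(2*Z))
H = 121/12 (H = 4 + ((½)*(-5 + 6)/6 + 6*1) = 4 + ((½)*(⅙)*1 + 6) = 4 + (1/12 + 6) = 4 + 73/12 = 121/12 ≈ 10.083)
((-1 - 2)² + 127)/(104 + H) = ((-1 - 2)² + 127)/(104 + 121/12) = ((-3)² + 127)/(1369/12) = (9 + 127)*(12/1369) = 136*(12/1369) = 1632/1369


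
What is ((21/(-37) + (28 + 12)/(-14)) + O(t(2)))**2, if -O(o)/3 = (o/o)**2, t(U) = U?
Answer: 2768896/67081 ≈ 41.277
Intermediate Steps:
O(o) = -3 (O(o) = -3*(o/o)**2 = -3*1**2 = -3*1 = -3)
((21/(-37) + (28 + 12)/(-14)) + O(t(2)))**2 = ((21/(-37) + (28 + 12)/(-14)) - 3)**2 = ((21*(-1/37) + 40*(-1/14)) - 3)**2 = ((-21/37 - 20/7) - 3)**2 = (-887/259 - 3)**2 = (-1664/259)**2 = 2768896/67081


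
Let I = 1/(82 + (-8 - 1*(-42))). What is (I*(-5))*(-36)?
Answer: 45/29 ≈ 1.5517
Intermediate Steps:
I = 1/116 (I = 1/(82 + (-8 + 42)) = 1/(82 + 34) = 1/116 ≈ 0.0086207)
(I*(-5))*(-36) = ((1/116)*(-5))*(-36) = -5/116*(-36) = 45/29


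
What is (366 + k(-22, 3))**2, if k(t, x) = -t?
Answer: 150544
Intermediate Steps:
(366 + k(-22, 3))**2 = (366 - 1*(-22))**2 = (366 + 22)**2 = 388**2 = 150544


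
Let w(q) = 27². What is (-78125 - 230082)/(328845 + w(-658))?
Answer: -308207/329574 ≈ -0.93517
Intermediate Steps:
w(q) = 729
(-78125 - 230082)/(328845 + w(-658)) = (-78125 - 230082)/(328845 + 729) = -308207/329574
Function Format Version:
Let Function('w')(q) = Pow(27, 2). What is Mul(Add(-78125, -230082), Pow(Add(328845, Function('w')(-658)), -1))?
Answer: Rational(-308207, 329574) ≈ -0.93517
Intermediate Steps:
Function('w')(q) = 729
Mul(Add(-78125, -230082), Pow(Add(328845, Function('w')(-658)), -1)) = Mul(Add(-78125, -230082), Pow(Add(328845, 729), -1)) = Mul(-308207, Pow(329574, -1)) = Mul(-308207, Rational(1, 329574)) = Rational(-308207, 329574)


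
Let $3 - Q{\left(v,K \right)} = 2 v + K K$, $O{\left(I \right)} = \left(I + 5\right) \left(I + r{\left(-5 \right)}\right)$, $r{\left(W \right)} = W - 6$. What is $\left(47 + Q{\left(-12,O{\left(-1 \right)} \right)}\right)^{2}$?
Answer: $4972900$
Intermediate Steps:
$r{\left(W \right)} = -6 + W$ ($r{\left(W \right)} = W - 6 = -6 + W$)
$O{\left(I \right)} = \left(-11 + I\right) \left(5 + I\right)$ ($O{\left(I \right)} = \left(I + 5\right) \left(I - 11\right) = \left(5 + I\right) \left(I - 11\right) = \left(5 + I\right) \left(-11 + I\right) = \left(-11 + I\right) \left(5 + I\right)$)
$Q{\left(v,K \right)} = 3 - K^{2} - 2 v$ ($Q{\left(v,K \right)} = 3 - \left(2 v + K K\right) = 3 - \left(2 v + K^{2}\right) = 3 - \left(K^{2} + 2 v\right) = 3 - K^{2} - 2 v$)
$\left(47 + Q{\left(-12,O{\left(-1 \right)} \right)}\right)^{2} = \left(47 - \left(-27 + \left(-55 + \left(-1\right)^{2} - -6\right)^{2}\right)\right)^{2} = \left(47 + \left(3 - \left(-55 + 1 + 6\right)^{2} + 24\right)\right)^{2} = \left(47 + \left(3 - \left(-48\right)^{2} + 24\right)\right)^{2} = \left(47 + \left(3 - 2304 + 24\right)\right)^{2} = \left(47 - 2277\right)^{2} = \left(-2230\right)^{2} = 4972900$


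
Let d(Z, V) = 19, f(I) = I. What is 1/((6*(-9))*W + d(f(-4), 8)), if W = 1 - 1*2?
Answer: 1/73 ≈ 0.013699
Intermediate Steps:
W = -1 (W = 1 - 2 = -1)
1/((6*(-9))*W + d(f(-4), 8)) = 1/((6*(-9))*(-1) + 19) = 1/(-54*(-1) + 19) = 1/(54 + 19) = 1/73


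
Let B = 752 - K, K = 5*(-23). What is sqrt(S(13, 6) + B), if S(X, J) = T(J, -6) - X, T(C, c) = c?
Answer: 4*sqrt(53) ≈ 29.120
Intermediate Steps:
K = -115
S(X, J) = -6 - X
B = 867 (B = 752 - 1*(-115) = 752 + 115 = 867)
sqrt(S(13, 6) + B) = sqrt((-6 - 1*13) + 867) = sqrt((-6 - 13) + 867) = sqrt(-19 + 867) = sqrt(848) = 4*sqrt(53)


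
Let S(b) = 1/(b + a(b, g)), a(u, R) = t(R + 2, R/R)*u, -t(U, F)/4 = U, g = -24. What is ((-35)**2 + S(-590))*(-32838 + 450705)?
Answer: 26879189890383/52510 ≈ 5.1189e+8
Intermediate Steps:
t(U, F) = -4*U
a(u, R) = u*(-8 - 4*R) (a(u, R) = (-4*(R + 2))*u = (-4*(2 + R))*u = (-8 - 4*R)*u = u*(-8 - 4*R))
S(b) = 1/(89*b) (S(b) = 1/(b + 4*b*(-2 - 1*(-24))) = 1/(b + 4*b*(-2 + 24)) = 1/(b + 4*b*22) = 1/(b + 88*b) = 1/(89*b))
((-35)**2 + S(-590))*(-32838 + 450705) = ((-35)**2 + (1/89)/(-590))*(-32838 + 450705) = (1225 + (1/89)*(-1/590))*417867 = (1225 - 1/52510)*417867 = (64324749/52510)*417867 = 26879189890383/52510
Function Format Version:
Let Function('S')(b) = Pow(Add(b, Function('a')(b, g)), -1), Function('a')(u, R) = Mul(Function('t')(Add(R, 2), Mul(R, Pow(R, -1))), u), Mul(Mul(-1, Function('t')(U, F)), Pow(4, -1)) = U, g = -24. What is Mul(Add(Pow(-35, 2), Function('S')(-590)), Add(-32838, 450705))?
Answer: Rational(26879189890383, 52510) ≈ 5.1189e+8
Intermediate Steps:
Function('t')(U, F) = Mul(-4, U)
Function('a')(u, R) = Mul(u, Add(-8, Mul(-4, R))) (Function('a')(u, R) = Mul(Mul(-4, Add(R, 2)), u) = Mul(Mul(-4, Add(2, R)), u) = Mul(Add(-8, Mul(-4, R)), u) = Mul(u, Add(-8, Mul(-4, R))))
Function('S')(b) = Mul(Rational(1, 89), Pow(b, -1)) (Function('S')(b) = Pow(Add(b, Mul(4, b, Add(-2, Mul(-1, -24)))), -1) = Pow(Add(b, Mul(4, b, Add(-2, 24))), -1) = Pow(Add(b, Mul(4, b, 22)), -1) = Pow(Add(b, Mul(88, b)), -1) = Pow(Mul(89, b), -1) = Mul(Rational(1, 89), Pow(b, -1)))
Mul(Add(Pow(-35, 2), Function('S')(-590)), Add(-32838, 450705)) = Mul(Add(Pow(-35, 2), Mul(Rational(1, 89), Pow(-590, -1))), Add(-32838, 450705)) = Mul(Add(1225, Mul(Rational(1, 89), Rational(-1, 590))), 417867) = Mul(Add(1225, Rational(-1, 52510)), 417867) = Mul(Rational(64324749, 52510), 417867) = Rational(26879189890383, 52510)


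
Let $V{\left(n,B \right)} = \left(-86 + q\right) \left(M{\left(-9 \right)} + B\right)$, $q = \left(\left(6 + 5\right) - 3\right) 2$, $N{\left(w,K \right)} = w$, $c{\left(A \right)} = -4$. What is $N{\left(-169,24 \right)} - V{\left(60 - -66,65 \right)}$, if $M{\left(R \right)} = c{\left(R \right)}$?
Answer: $4101$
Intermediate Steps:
$M{\left(R \right)} = -4$
$q = 16$ ($q = \left(11 - 3\right) 2 = 8 \cdot 2 = 16$)
$V{\left(n,B \right)} = 280 - 70 B$ ($V{\left(n,B \right)} = \left(-86 + 16\right) \left(-4 + B\right) = - 70 \left(-4 + B\right) = 280 - 70 B$)
$N{\left(-169,24 \right)} - V{\left(60 - -66,65 \right)} = -169 - \left(280 - 4550\right) = -169 - -4270 = -169 + 4270 = 4101$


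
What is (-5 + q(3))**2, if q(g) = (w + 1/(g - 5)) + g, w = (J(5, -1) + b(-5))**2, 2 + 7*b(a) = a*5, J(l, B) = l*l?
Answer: 1897734969/9604 ≈ 1.9760e+5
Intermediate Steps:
J(l, B) = l**2
b(a) = -2/7 + 5*a/7 (b(a) = -2/7 + (a*5)/7 = -2/7 + (5*a)/7 = -2/7 + 5*a/7)
w = 21904/49 (w = (5**2 + (-2/7 + (5/7)*(-5)))**2 = (25 + (-2/7 - 25/7))**2 = (25 - 27/7)**2 = (148/7)**2 = 21904/49 ≈ 447.02)
q(g) = 21904/49 + g + 1/(-5 + g) (q(g) = (21904/49 + 1/(g - 5)) + g = (21904/49 + 1/(-5 + g)) + g = 21904/49 + g + 1/(-5 + g))
(-5 + q(3))**2 = (-5 + (-109471 + 49*3**2 + 21659*3)/(49*(-5 + 3)))**2 = (-5 + (1/49)*(-109471 + 49*9 + 64977)/(-2))**2 = (-5 + (1/49)*(-1/2)*(-109471 + 441 + 64977))**2 = (-5 + (1/49)*(-1/2)*(-44053))**2 = (-5 + 44053/98)**2 = (43563/98)**2 = 1897734969/9604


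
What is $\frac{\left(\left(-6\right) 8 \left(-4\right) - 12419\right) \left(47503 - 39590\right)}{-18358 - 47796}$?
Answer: $\frac{96752251}{66154} \approx 1462.5$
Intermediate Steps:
$\frac{\left(\left(-6\right) 8 \left(-4\right) - 12419\right) \left(47503 - 39590\right)}{-18358 - 47796} = \frac{\left(\left(-48\right) \left(-4\right) - 12419\right) 7913}{-66154} = \left(192 - 12419\right) 7913 \left(- \frac{1}{66154}\right) = \left(-12227\right) 7913 \left(- \frac{1}{66154}\right) = \left(-96752251\right) \left(- \frac{1}{66154}\right) = \frac{96752251}{66154}$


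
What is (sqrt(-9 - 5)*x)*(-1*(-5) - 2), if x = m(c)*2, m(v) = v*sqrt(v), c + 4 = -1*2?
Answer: 72*sqrt(21) ≈ 329.95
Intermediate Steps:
c = -6 (c = -4 - 1*2 = -4 - 2 = -6)
m(v) = v**(3/2)
x = -12*I*sqrt(6) (x = (-6)**(3/2)*2 = -6*I*sqrt(6)*2 = -12*I*sqrt(6) ≈ -29.394*I)
(sqrt(-9 - 5)*x)*(-1*(-5) - 2) = (sqrt(-9 - 5)*(-12*I*sqrt(6)))*(-1*(-5) - 2) = (sqrt(-14)*(-12*I*sqrt(6)))*(5 - 2) = ((I*sqrt(14))*(-12*I*sqrt(6)))*3 = (24*sqrt(21))*3 = 72*sqrt(21)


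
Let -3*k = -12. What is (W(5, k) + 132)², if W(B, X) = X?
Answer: 18496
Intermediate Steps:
k = 4 (k = -⅓*(-12) = 4)
(W(5, k) + 132)² = (4 + 132)² = 136² = 18496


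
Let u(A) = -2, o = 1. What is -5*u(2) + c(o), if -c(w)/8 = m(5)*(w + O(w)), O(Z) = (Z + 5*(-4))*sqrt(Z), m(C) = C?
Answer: 730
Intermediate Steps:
O(Z) = sqrt(Z)*(-20 + Z) (O(Z) = (Z - 20)*sqrt(Z) = (-20 + Z)*sqrt(Z) = sqrt(Z)*(-20 + Z))
c(w) = -40*w - 40*sqrt(w)*(-20 + w) (c(w) = -40*(w + sqrt(w)*(-20 + w)) = -8*(5*w + 5*sqrt(w)*(-20 + w)) = -40*w - 40*sqrt(w)*(-20 + w))
-5*u(2) + c(o) = -5*(-2) + (-40*1 + 40*sqrt(1)*(20 - 1*1)) = 10 + (-40 + 40*1*(20 - 1)) = 10 + (-40 + 40*1*19) = 10 + (-40 + 760) = 10 + 720 = 730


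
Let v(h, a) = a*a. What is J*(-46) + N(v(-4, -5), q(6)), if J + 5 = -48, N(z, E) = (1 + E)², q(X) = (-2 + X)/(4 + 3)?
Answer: 119583/49 ≈ 2440.5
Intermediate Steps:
q(X) = -2/7 + X/7 (q(X) = (-2 + X)/7 = (-2 + X)*(⅐) = -2/7 + X/7)
v(h, a) = a²
J = -53 (J = -5 - 48 = -53)
J*(-46) + N(v(-4, -5), q(6)) = -53*(-46) + (1 + (-2/7 + (⅐)*6))² = 2438 + (1 + (-2/7 + 6/7))² = 2438 + (1 + 4/7)² = 2438 + (11/7)² = 2438 + 121/49 = 119583/49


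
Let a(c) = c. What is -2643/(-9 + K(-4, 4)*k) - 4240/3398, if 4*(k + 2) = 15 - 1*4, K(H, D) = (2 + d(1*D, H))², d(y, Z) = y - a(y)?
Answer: 1492579/3398 ≈ 439.25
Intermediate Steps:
d(y, Z) = 0 (d(y, Z) = y - y = 0)
K(H, D) = 4 (K(H, D) = (2 + 0)² = 2² = 4)
k = ¾ (k = -2 + (15 - 1*4)/4 = -2 + (15 - 4)/4 = -2 + (¼)*11 = -2 + 11/4 = ¾ ≈ 0.75000)
-2643/(-9 + K(-4, 4)*k) - 4240/3398 = -2643/(-9 + 4*(¾)) - 4240/3398 = -2643/(-9 + 3) - 4240*1/3398 = -2643/(-6) - 2120/1699 = -2643*(-⅙) - 2120/1699 = 881/2 - 2120/1699 = 1492579/3398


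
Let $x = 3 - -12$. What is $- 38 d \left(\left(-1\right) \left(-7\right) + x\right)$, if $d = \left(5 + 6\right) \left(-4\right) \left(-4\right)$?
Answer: $-147136$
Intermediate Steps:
$x = 15$ ($x = 3 + 12 = 15$)
$d = 176$ ($d = 11 \left(-4\right) \left(-4\right) = \left(-44\right) \left(-4\right) = 176$)
$- 38 d \left(\left(-1\right) \left(-7\right) + x\right) = \left(-38\right) 176 \left(\left(-1\right) \left(-7\right) + 15\right) = - 6688 \left(7 + 15\right) = \left(-6688\right) 22 = -147136$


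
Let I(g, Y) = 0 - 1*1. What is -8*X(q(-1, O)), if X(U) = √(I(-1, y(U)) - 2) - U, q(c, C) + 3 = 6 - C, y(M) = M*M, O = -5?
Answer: 64 - 8*I*√3 ≈ 64.0 - 13.856*I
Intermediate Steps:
y(M) = M²
I(g, Y) = -1 (I(g, Y) = 0 - 1 = -1)
q(c, C) = 3 - C (q(c, C) = -3 + (6 - C) = 3 - C)
X(U) = -U + I*√3 (X(U) = √(-1 - 2) - U = √(-3) - U = I*√3 - U = -U + I*√3)
-8*X(q(-1, O)) = -8*(-(3 - 1*(-5)) + I*√3) = -8*(-(3 + 5) + I*√3) = -8*(-1*8 + I*√3) = -8*(-8 + I*√3) = 64 - 8*I*√3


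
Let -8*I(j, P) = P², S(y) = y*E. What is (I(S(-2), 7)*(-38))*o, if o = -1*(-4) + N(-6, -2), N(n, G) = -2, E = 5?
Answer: 931/2 ≈ 465.50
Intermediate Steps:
S(y) = 5*y (S(y) = y*5 = 5*y)
I(j, P) = -P²/8
o = 2 (o = -1*(-4) - 2 = 4 - 2 = 2)
(I(S(-2), 7)*(-38))*o = (-⅛*7²*(-38))*2 = (-⅛*49*(-38))*2 = -49/8*(-38)*2 = (931/4)*2 = 931/2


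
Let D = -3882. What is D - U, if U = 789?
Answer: -4671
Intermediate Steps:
D - U = -3882 - 1*789 = -3882 - 789 = -4671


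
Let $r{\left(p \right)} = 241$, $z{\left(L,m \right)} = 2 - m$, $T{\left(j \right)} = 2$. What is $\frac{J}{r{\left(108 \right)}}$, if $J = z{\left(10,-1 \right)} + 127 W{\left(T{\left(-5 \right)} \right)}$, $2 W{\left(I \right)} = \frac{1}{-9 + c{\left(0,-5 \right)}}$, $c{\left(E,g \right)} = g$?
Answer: $- \frac{43}{6748} \approx -0.0063723$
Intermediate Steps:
$W{\left(I \right)} = - \frac{1}{28}$ ($W{\left(I \right)} = \frac{1}{2 \left(-9 - 5\right)} = \frac{1}{2 \left(-14\right)} = \frac{1}{2} \left(- \frac{1}{14}\right) = - \frac{1}{28}$)
$J = - \frac{43}{28}$ ($J = \left(2 - -1\right) + 127 \left(- \frac{1}{28}\right) = \left(2 + 1\right) - \frac{127}{28} = 3 - \frac{127}{28} = - \frac{43}{28} \approx -1.5357$)
$\frac{J}{r{\left(108 \right)}} = - \frac{43}{28 \cdot 241} = \left(- \frac{43}{28}\right) \frac{1}{241} = - \frac{43}{6748}$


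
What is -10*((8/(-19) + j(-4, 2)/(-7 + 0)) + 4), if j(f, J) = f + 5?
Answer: -4570/133 ≈ -34.361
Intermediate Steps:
j(f, J) = 5 + f
-10*((8/(-19) + j(-4, 2)/(-7 + 0)) + 4) = -10*((8/(-19) + (5 - 4)/(-7 + 0)) + 4) = -10*((8*(-1/19) + 1/(-7)) + 4) = -10*((-8/19 + 1*(-⅐)) + 4) = -10*((-8/19 - ⅐) + 4) = -10*(-75/133 + 4) = -10*457/133 = -4570/133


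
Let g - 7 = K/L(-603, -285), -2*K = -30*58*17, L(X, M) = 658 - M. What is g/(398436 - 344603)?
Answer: 21391/50764519 ≈ 0.00042138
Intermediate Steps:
K = 14790 (K = -(-30*58)*17/2 = -(-870)*17 = -½*(-29580) = 14790)
g = 21391/943 (g = 7 + 14790/(658 - 1*(-285)) = 7 + 14790/(658 + 285) = 7 + 14790/943 = 21391/943 ≈ 22.684)
g/(398436 - 344603) = 21391/(943*(398436 - 344603)) = (21391/943)/53833 = (21391/943)*(1/53833) = 21391/50764519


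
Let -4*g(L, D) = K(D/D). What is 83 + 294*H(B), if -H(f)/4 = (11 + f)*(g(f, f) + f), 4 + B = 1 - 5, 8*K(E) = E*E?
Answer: 113669/4 ≈ 28417.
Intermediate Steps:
K(E) = E**2/8 (K(E) = (E*E)/8 = E**2/8)
g(L, D) = -1/32 (g(L, D) = -(D/D)**2/32 = -1**2/32 = -1/32)
B = -8 (B = -4 + (1 - 5) = -4 - 4 = -8)
H(f) = -4*(11 + f)*(-1/32 + f)
83 + 294*H(B) = 83 + 294*(11/8 - 4*(-8)**2 - 351/8*(-8)) = 83 + 294*(11/8 - 4*64 + 351) = 83 + 294*(11/8 - 256 + 351) = 83 + 294*(771/8) = 83 + 113337/4 = 113669/4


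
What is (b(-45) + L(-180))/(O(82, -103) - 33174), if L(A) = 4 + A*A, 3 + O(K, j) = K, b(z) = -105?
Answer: -32299/33095 ≈ -0.97595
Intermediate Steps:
O(K, j) = -3 + K
L(A) = 4 + A²
(b(-45) + L(-180))/(O(82, -103) - 33174) = (-105 + (4 + (-180)²))/((-3 + 82) - 33174) = (-105 + (4 + 32400))/(79 - 33174) = (-105 + 32404)/(-33095) = 32299*(-1/33095) = -32299/33095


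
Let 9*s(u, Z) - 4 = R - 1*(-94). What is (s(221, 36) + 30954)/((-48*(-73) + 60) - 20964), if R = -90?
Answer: -139297/78300 ≈ -1.7790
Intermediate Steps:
s(u, Z) = 8/9 (s(u, Z) = 4/9 + (-90 - 1*(-94))/9 = 4/9 + (-90 + 94)/9 = 4/9 + (1/9)*4 = 4/9 + 4/9 = 8/9)
(s(221, 36) + 30954)/((-48*(-73) + 60) - 20964) = (8/9 + 30954)/((-48*(-73) + 60) - 20964) = 278594/(9*((3504 + 60) - 20964)) = 278594/(9*(3564 - 20964)) = (278594/9)/(-17400) = (278594/9)*(-1/17400) = -139297/78300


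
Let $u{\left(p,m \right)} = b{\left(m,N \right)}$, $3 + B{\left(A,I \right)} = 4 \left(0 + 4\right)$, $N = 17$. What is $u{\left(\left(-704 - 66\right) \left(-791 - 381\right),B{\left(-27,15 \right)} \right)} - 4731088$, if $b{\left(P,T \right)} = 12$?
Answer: $-4731076$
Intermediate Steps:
$B{\left(A,I \right)} = 13$ ($B{\left(A,I \right)} = -3 + 4 \left(0 + 4\right) = -3 + 4 \cdot 4 = -3 + 16 = 13$)
$u{\left(p,m \right)} = 12$
$u{\left(\left(-704 - 66\right) \left(-791 - 381\right),B{\left(-27,15 \right)} \right)} - 4731088 = 12 - 4731088 = -4731076$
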